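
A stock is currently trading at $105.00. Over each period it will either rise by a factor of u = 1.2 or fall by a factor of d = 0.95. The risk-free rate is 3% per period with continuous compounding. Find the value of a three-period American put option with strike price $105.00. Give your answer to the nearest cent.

$4.43

Risk-neutral probability p = (e^0.03 − 0.95)/(1.2 − 0.95) = 0.0805/0.2500 = 0.3218
Terminal stock prices: S_uuu = 181.4, S_uud = 143.6, S_udd = 113.7, S_ddd = 90.02
Terminal payoffs (K − S): max(-76.44, 0) = 0, max(-38.64, 0) = 0, max(-8.715, 0) = 0, max(14.98, 0) = 14.98
Node uu (S = 151.2): continuation = e^(−0.03)·[0.3218·0.0000 + 0.6782·0.0000] = 0.0000; exercise value = 0.0000 ≤ continuation, so V_uu = 0.0000
Node ud (S = 119.7): continuation = e^(−0.03)·[0.3218·0.0000 + 0.6782·0.0000] = 0.0000; exercise value = 0.0000 ≤ continuation, so V_ud = 0.0000
Node dd (S = 94.76): continuation = e^(−0.03)·[0.3218·0.0000 + 0.6782·14.9756] = 9.8560; exercise value = 10.2375 > continuation, so V_dd = 10.2375 (exercise)
Node u (S = 126): continuation = e^(−0.03)·[0.3218·0.0000 + 0.6782·0.0000] = 0.0000; exercise value = 0.0000 ≤ continuation, so V_u = 0.0000
Node d (S = 99.75): continuation = e^(−0.03)·[0.3218·0.0000 + 0.6782·10.2375] = 6.7377; exercise value = 5.2500 ≤ continuation, so V_d = 6.7377
Node 0 (S = 105): continuation = e^(−0.03)·[0.3218·0.0000 + 0.6782·6.7377] = 4.4343; exercise value = 0.0000 ≤ continuation, so V_0 = 4.4343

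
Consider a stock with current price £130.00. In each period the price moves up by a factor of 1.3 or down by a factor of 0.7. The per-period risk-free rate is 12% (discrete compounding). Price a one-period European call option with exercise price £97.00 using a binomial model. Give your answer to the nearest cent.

£45.00

Risk-neutral probability p = (1 + 0.12 − 0.7)/(1.3 − 0.7) = 0.4200/0.6000 = 0.7000
Terminal stock prices: S_u = 169, S_d = 91
Terminal payoffs (S − K): max(72, 0) = 72, max(-6, 0) = 0
Node 0 (S = 130): V_0 = 1/1.12·[0.7000·72.0000 + 0.3000·0.0000] = 45.0000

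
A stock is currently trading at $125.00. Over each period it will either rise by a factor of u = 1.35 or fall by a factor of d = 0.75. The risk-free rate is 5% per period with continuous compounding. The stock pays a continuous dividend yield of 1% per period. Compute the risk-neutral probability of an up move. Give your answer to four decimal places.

Per-period risk-free factor R = e^0.05 = 1.0513; dividend-adjusted growth = e^(0.05−0.01) = 1.0408.
Risk-neutral probability p = (1.0408 − 0.75)/(1.35 − 0.75) = 0.2908/0.6000 = 0.4847

p = 0.4847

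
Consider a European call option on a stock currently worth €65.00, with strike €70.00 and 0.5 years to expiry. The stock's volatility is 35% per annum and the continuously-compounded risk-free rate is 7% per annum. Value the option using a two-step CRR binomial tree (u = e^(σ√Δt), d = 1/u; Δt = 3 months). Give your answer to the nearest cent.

CRR parameters: u = e^(σ√Δt) = e^(0.35·√0.25) = 1.1912, d = 1/u = 0.8395
Per-period rate: rΔt = 0.07·0.25 = 0.0175, so R = e^0.0175 = 1.0177
Risk-neutral probability p = (e^0.0175 − 0.8395)/(1.1912 − 0.8395) = 0.1782/0.3518 = 0.5065
Terminal stock prices: S_uu = 92.24, S_ud = 65, S_dd = 45.8
Terminal payoffs (S − K): max(22.24, 0) = 22.24, max(-5, 0) = 0, max(-24.2, 0) = 0
Node u (S = 77.43): V_u = e^(−0.0175)·[0.5065·22.2394 + 0.4935·0.0000] = 11.0698
Node d (S = 54.56): V_d = e^(−0.0175)·[0.5065·0.0000 + 0.4935·0.0000] = 0.0000
Node 0 (S = 65): V_0 = e^(−0.0175)·[0.5065·11.0698 + 0.4935·0.0000] = 5.5101

€5.51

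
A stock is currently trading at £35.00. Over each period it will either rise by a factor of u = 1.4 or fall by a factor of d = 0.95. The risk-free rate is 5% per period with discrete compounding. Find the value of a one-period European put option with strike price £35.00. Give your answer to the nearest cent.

Risk-neutral probability p = (1 + 0.05 − 0.95)/(1.4 − 0.95) = 0.1000/0.4500 = 0.2222
Terminal stock prices: S_u = 49, S_d = 33.25
Terminal payoffs (K − S): max(-14, 0) = 0, max(1.75, 0) = 1.75
Node 0 (S = 35): V_0 = 1/1.05·[0.2222·0.0000 + 0.7778·1.7500] = 1.2963

£1.30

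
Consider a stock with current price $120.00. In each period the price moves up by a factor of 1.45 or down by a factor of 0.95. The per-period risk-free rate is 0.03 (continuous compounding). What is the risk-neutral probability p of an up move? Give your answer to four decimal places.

p = 0.1609

Risk-neutral probability p = (e^0.03 − 0.95)/(1.45 − 0.95) = 0.0805/0.5000 = 0.1609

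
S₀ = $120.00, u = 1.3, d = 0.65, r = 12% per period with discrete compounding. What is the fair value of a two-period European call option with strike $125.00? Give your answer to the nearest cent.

$32.43

Risk-neutral probability p = (1 + 0.12 − 0.65)/(1.3 − 0.65) = 0.4700/0.6500 = 0.7231
Terminal stock prices: S_uu = 202.8, S_ud = 101.4, S_dd = 50.7
Terminal payoffs (S − K): max(77.8, 0) = 77.8, max(-23.6, 0) = 0, max(-74.3, 0) = 0
Node u (S = 156): V_u = 1/1.12·[0.7231·77.8000 + 0.2769·0.0000] = 50.2280
Node d (S = 78): V_d = 1/1.12·[0.7231·0.0000 + 0.2769·0.0000] = 0.0000
Node 0 (S = 120): V_0 = 1/1.12·[0.7231·50.2280 + 0.2769·0.0000] = 32.4274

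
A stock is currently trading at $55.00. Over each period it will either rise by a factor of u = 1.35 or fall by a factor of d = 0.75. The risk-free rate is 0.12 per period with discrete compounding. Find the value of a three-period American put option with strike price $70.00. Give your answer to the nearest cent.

$15.00

Risk-neutral probability p = (1 + 0.12 − 0.75)/(1.35 − 0.75) = 0.3700/0.6000 = 0.6167
Terminal stock prices: S_uuu = 135.3, S_uud = 75.18, S_udd = 41.77, S_ddd = 23.2
Terminal payoffs (K − S): max(-65.32, 0) = 0, max(-5.178, 0) = 0, max(28.23, 0) = 28.23, max(46.8, 0) = 46.8
Node uu (S = 100.2): continuation = 1/1.12·[0.6167·0.0000 + 0.3833·0.0000] = 0.0000; exercise value = 0.0000 ≤ continuation, so V_uu = 0.0000
Node ud (S = 55.69): continuation = 1/1.12·[0.6167·0.0000 + 0.3833·28.2344] = 9.6636; exercise value = 14.3125 > continuation, so V_ud = 14.3125 (exercise)
Node dd (S = 30.94): continuation = 1/1.12·[0.6167·28.2344 + 0.3833·46.7969] = 31.5625; exercise value = 39.0625 > continuation, so V_dd = 39.0625 (exercise)
Node u (S = 74.25): continuation = 1/1.12·[0.6167·0.0000 + 0.3833·14.3125] = 4.8986; exercise value = 0.0000 ≤ continuation, so V_u = 4.8986
Node d (S = 41.25): continuation = 1/1.12·[0.6167·14.3125 + 0.3833·39.0625] = 21.2500; exercise value = 28.7500 > continuation, so V_d = 28.7500 (exercise)
Node 0 (S = 55): continuation = 1/1.12·[0.6167·4.8986 + 0.3833·28.7500] = 12.5372; exercise value = 15.0000 > continuation, so V_0 = 15.0000 (exercise)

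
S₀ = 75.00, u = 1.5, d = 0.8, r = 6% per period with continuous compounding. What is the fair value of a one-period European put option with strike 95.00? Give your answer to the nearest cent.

20.63

Risk-neutral probability p = (e^0.06 − 0.8)/(1.5 − 0.8) = 0.2618/0.7000 = 0.3741
Terminal stock prices: S_u = 112.5, S_d = 60
Terminal payoffs (K − S): max(-17.5, 0) = 0, max(35, 0) = 35
Node 0 (S = 75): V_0 = e^(−0.06)·[0.3741·0.0000 + 0.6259·35.0000] = 20.6323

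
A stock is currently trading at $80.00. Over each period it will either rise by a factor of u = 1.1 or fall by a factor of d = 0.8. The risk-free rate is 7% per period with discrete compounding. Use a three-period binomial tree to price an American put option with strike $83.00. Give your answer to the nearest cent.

$3.13

Risk-neutral probability p = (1 + 0.07 − 0.8)/(1.1 − 0.8) = 0.2700/0.3000 = 0.9000
Terminal stock prices: S_uuu = 106.5, S_uud = 77.44, S_udd = 56.32, S_ddd = 40.96
Terminal payoffs (K − S): max(-23.48, 0) = 0, max(5.56, 0) = 5.56, max(26.68, 0) = 26.68, max(42.04, 0) = 42.04
Node uu (S = 96.8): continuation = 1/1.07·[0.9000·0.0000 + 0.1000·5.5600] = 0.5196; exercise value = 0.0000 ≤ continuation, so V_uu = 0.5196
Node ud (S = 70.4): continuation = 1/1.07·[0.9000·5.5600 + 0.1000·26.6800] = 7.1701; exercise value = 12.6000 > continuation, so V_ud = 12.6000 (exercise)
Node dd (S = 51.2): continuation = 1/1.07·[0.9000·26.6800 + 0.1000·42.0400] = 26.3701; exercise value = 31.8000 > continuation, so V_dd = 31.8000 (exercise)
Node u (S = 88): continuation = 1/1.07·[0.9000·0.5196 + 0.1000·12.6000] = 1.6146; exercise value = 0.0000 ≤ continuation, so V_u = 1.6146
Node d (S = 64): continuation = 1/1.07·[0.9000·12.6000 + 0.1000·31.8000] = 13.5701; exercise value = 19.0000 > continuation, so V_d = 19.0000 (exercise)
Node 0 (S = 80): continuation = 1/1.07·[0.9000·1.6146 + 0.1000·19.0000] = 3.1338; exercise value = 3.0000 ≤ continuation, so V_0 = 3.1338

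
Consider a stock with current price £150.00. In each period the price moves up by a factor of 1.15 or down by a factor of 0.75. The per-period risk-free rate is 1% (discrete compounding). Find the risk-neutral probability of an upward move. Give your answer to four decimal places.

p = 0.6500

Risk-neutral probability p = (1 + 0.01 − 0.75)/(1.15 − 0.75) = 0.2600/0.4000 = 0.6500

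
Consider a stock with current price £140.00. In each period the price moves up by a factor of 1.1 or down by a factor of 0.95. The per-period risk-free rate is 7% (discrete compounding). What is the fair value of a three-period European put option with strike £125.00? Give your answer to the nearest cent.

£0.03

Risk-neutral probability p = (1 + 0.07 − 0.95)/(1.1 − 0.95) = 0.1200/0.1500 = 0.8000
Terminal stock prices: S_uuu = 186.3, S_uud = 160.9, S_udd = 139, S_ddd = 120
Terminal payoffs (K − S): max(-61.34, 0) = 0, max(-35.93, 0) = 0, max(-13.98, 0) = 0, max(4.968, 0) = 4.968
Node uu (S = 169.4): V_uu = 1/1.07·[0.8000·0.0000 + 0.2000·0.0000] = 0.0000
Node ud (S = 146.3): V_ud = 1/1.07·[0.8000·0.0000 + 0.2000·0.0000] = 0.0000
Node dd (S = 126.3): V_dd = 1/1.07·[0.8000·0.0000 + 0.2000·4.9675] = 0.9285
Node u (S = 154): V_u = 1/1.07·[0.8000·0.0000 + 0.2000·0.0000] = 0.0000
Node d (S = 133): V_d = 1/1.07·[0.8000·0.0000 + 0.2000·0.9285] = 0.1736
Node 0 (S = 140): V_0 = 1/1.07·[0.8000·0.0000 + 0.2000·0.1736] = 0.0324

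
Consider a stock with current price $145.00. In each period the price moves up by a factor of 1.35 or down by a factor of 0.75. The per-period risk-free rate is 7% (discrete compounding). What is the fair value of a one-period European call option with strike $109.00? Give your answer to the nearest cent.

$43.24

Risk-neutral probability p = (1 + 0.07 − 0.75)/(1.35 − 0.75) = 0.3200/0.6000 = 0.5333
Terminal stock prices: S_u = 195.8, S_d = 108.8
Terminal payoffs (S − K): max(86.75, 0) = 86.75, max(-0.25, 0) = 0
Node 0 (S = 145): V_0 = 1/1.07·[0.5333·86.7500 + 0.4667·0.0000] = 43.2399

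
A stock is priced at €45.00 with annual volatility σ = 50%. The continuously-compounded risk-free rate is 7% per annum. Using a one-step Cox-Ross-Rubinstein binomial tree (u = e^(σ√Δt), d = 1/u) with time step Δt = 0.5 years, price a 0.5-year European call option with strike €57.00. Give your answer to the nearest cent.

CRR parameters: u = e^(σ√Δt) = e^(0.5·√0.5) = 1.4241, d = 1/u = 0.7022
Per-period rate: rΔt = 0.07·0.5 = 0.035, so R = e^0.035 = 1.0356
Risk-neutral probability p = (e^0.035 − 0.7022)/(1.4241 − 0.7022) = 0.3334/0.7219 = 0.4619
Terminal stock prices: S_u = 64.09, S_d = 31.6
Terminal payoffs (S − K): max(7.085, 0) = 7.085, max(-25.4, 0) = 0
Node 0 (S = 45): V_0 = e^(−0.035)·[0.4619·7.0854 + 0.5381·0.0000] = 3.1599

€3.16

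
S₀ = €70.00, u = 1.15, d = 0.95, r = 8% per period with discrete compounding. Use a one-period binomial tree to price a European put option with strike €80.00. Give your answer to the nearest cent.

€4.37

Risk-neutral probability p = (1 + 0.08 − 0.95)/(1.15 − 0.95) = 0.1300/0.2000 = 0.6500
Terminal stock prices: S_u = 80.5, S_d = 66.5
Terminal payoffs (K − S): max(-0.5, 0) = 0, max(13.5, 0) = 13.5
Node 0 (S = 70): V_0 = 1/1.08·[0.6500·0.0000 + 0.3500·13.5000] = 4.3750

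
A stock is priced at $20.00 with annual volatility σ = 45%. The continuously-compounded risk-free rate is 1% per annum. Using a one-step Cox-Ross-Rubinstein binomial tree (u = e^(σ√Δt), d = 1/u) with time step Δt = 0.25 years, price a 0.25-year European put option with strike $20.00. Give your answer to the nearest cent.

CRR parameters: u = e^(σ√Δt) = e^(0.45·√0.25) = 1.2523, d = 1/u = 0.7985
Per-period rate: rΔt = 0.01·0.25 = 0.0025, so R = e^0.0025 = 1.0025
Risk-neutral probability p = (e^0.0025 − 0.7985)/(1.2523 − 0.7985) = 0.2040/0.4538 = 0.4495
Terminal stock prices: S_u = 25.05, S_d = 15.97
Terminal payoffs (K − S): max(-5.046, 0) = 0, max(4.03, 0) = 4.03
Node 0 (S = 20): V_0 = e^(−0.0025)·[0.4495·0.0000 + 0.5505·4.0297] = 2.2128

$2.21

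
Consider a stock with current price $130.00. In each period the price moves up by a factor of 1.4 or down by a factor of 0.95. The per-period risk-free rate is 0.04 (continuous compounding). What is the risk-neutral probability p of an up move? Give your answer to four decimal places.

Risk-neutral probability p = (e^0.04 − 0.95)/(1.4 − 0.95) = 0.0908/0.4500 = 0.2018

p = 0.2018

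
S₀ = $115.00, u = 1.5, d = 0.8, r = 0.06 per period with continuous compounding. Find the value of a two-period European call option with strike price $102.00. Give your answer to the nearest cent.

$34.40

Risk-neutral probability p = (e^0.06 − 0.8)/(1.5 − 0.8) = 0.2618/0.7000 = 0.3741
Terminal stock prices: S_uu = 258.8, S_ud = 138, S_dd = 73.6
Terminal payoffs (S − K): max(156.8, 0) = 156.8, max(36, 0) = 36, max(-28.4, 0) = 0
Node u (S = 172.5): V_u = e^(−0.06)·[0.3741·156.7500 + 0.6259·36.0000] = 76.4400
Node d (S = 92): V_d = e^(−0.06)·[0.3741·36.0000 + 0.6259·0.0000] = 12.6817
Node 0 (S = 115): V_0 = e^(−0.06)·[0.3741·76.4400 + 0.6259·12.6817] = 34.4033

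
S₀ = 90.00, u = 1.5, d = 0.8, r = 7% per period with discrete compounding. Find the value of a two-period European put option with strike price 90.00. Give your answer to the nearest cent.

Risk-neutral probability p = (1 + 0.07 − 0.8)/(1.5 − 0.8) = 0.2700/0.7000 = 0.3857
Terminal stock prices: S_uu = 202.5, S_ud = 108, S_dd = 57.6
Terminal payoffs (K − S): max(-112.5, 0) = 0, max(-18, 0) = 0, max(32.4, 0) = 32.4
Node u (S = 135): V_u = 1/1.07·[0.3857·0.0000 + 0.6143·0.0000] = 0.0000
Node d (S = 72): V_d = 1/1.07·[0.3857·0.0000 + 0.6143·32.4000] = 18.6008
Node 0 (S = 90): V_0 = 1/1.07·[0.3857·0.0000 + 0.6143·18.6008] = 10.6787

10.68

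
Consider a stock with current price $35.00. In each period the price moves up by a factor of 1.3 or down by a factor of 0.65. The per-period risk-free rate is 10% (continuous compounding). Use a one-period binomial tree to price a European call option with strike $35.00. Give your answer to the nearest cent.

Risk-neutral probability p = (e^0.1 − 0.65)/(1.3 − 0.65) = 0.4552/0.6500 = 0.7003
Terminal stock prices: S_u = 45.5, S_d = 22.75
Terminal payoffs (S − K): max(10.5, 0) = 10.5, max(-12.25, 0) = 0
Node 0 (S = 35): V_0 = e^(−0.1)·[0.7003·10.5000 + 0.2997·0.0000] = 6.6531

$6.65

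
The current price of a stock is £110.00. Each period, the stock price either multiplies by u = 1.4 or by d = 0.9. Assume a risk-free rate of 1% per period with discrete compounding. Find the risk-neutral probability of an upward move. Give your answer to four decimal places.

p = 0.2200

Risk-neutral probability p = (1 + 0.01 − 0.9)/(1.4 − 0.9) = 0.1100/0.5000 = 0.2200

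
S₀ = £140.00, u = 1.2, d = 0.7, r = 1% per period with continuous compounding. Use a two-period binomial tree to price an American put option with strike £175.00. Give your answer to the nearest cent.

Risk-neutral probability p = (e^0.01 − 0.7)/(1.2 − 0.7) = 0.3101/0.5000 = 0.6201
Terminal stock prices: S_uu = 201.6, S_ud = 117.6, S_dd = 68.6
Terminal payoffs (K − S): max(-26.6, 0) = 0, max(57.4, 0) = 57.4, max(106.4, 0) = 106.4
Node u (S = 168): continuation = e^(−0.01)·[0.6201·0.0000 + 0.3799·57.4000] = 21.5893; exercise value = 7.0000 ≤ continuation, so V_u = 21.5893
Node d (S = 98): continuation = e^(−0.01)·[0.6201·57.4000 + 0.3799·106.4000] = 75.2587; exercise value = 77.0000 > continuation, so V_d = 77.0000 (exercise)
Node 0 (S = 140): continuation = e^(−0.01)·[0.6201·21.5893 + 0.3799·77.0000] = 42.2155; exercise value = 35.0000 ≤ continuation, so V_0 = 42.2155

£42.22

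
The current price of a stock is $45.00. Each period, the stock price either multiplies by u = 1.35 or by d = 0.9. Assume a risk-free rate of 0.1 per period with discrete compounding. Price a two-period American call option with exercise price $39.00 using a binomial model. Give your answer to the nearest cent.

$13.42

Risk-neutral probability p = (1 + 0.1 − 0.9)/(1.35 − 0.9) = 0.2000/0.4500 = 0.4444
Terminal stock prices: S_uu = 82.01, S_ud = 54.68, S_dd = 36.45
Terminal payoffs (S − K): max(43.01, 0) = 43.01, max(15.68, 0) = 15.68, max(-2.55, 0) = 0
Node u (S = 60.75): continuation = 1/1.1·[0.4444·43.0125 + 0.5556·15.6750] = 25.2955; exercise value = 21.7500 ≤ continuation, so V_u = 25.2955
Node d (S = 40.5): continuation = 1/1.1·[0.4444·15.6750 + 0.5556·0.0000] = 6.3333; exercise value = 1.5000 ≤ continuation, so V_d = 6.3333
Node 0 (S = 45): continuation = 1/1.1·[0.4444·25.2955 + 0.5556·6.3333] = 13.4190; exercise value = 6.0000 ≤ continuation, so V_0 = 13.4190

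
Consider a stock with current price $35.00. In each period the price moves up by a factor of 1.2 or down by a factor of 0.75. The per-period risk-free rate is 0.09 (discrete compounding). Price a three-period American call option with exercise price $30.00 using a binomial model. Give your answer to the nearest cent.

$12.67

Risk-neutral probability p = (1 + 0.09 − 0.75)/(1.2 − 0.75) = 0.3400/0.4500 = 0.7556
Terminal stock prices: S_uuu = 60.48, S_uud = 37.8, S_udd = 23.62, S_ddd = 14.77
Terminal payoffs (S − K): max(30.48, 0) = 30.48, max(7.8, 0) = 7.8, max(-6.375, 0) = 0, max(-15.23, 0) = 0
Node uu (S = 50.4): continuation = 1/1.09·[0.7556·30.4800 + 0.2444·7.8000] = 22.8771; exercise value = 20.4000 ≤ continuation, so V_uu = 22.8771
Node ud (S = 31.5): continuation = 1/1.09·[0.7556·7.8000 + 0.2444·0.0000] = 5.4067; exercise value = 1.5000 ≤ continuation, so V_ud = 5.4067
Node dd (S = 19.69): continuation = 1/1.09·[0.7556·0.0000 + 0.2444·0.0000] = 0.0000; exercise value = 0.0000 ≤ continuation, so V_dd = 0.0000
Node u (S = 42): continuation = 1/1.09·[0.7556·22.8771 + 0.2444·5.4067] = 17.0702; exercise value = 12.0000 ≤ continuation, so V_u = 17.0702
Node d (S = 26.25): continuation = 1/1.09·[0.7556·5.4067 + 0.2444·0.0000] = 3.7478; exercise value = 0.0000 ≤ continuation, so V_d = 3.7478
Node 0 (S = 35): continuation = 1/1.09·[0.7556·17.0702 + 0.2444·3.7478] = 12.6730; exercise value = 5.0000 ≤ continuation, so V_0 = 12.6730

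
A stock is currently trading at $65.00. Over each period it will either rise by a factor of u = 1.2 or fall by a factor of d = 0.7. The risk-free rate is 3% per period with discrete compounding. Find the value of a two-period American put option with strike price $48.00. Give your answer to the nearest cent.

Risk-neutral probability p = (1 + 0.03 − 0.7)/(1.2 − 0.7) = 0.3300/0.5000 = 0.6600
Terminal stock prices: S_uu = 93.6, S_ud = 54.6, S_dd = 31.85
Terminal payoffs (K − S): max(-45.6, 0) = 0, max(-6.6, 0) = 0, max(16.15, 0) = 16.15
Node u (S = 78): continuation = 1/1.03·[0.6600·0.0000 + 0.3400·0.0000] = 0.0000; exercise value = 0.0000 ≤ continuation, so V_u = 0.0000
Node d (S = 45.5): continuation = 1/1.03·[0.6600·0.0000 + 0.3400·16.1500] = 5.3311; exercise value = 2.5000 ≤ continuation, so V_d = 5.3311
Node 0 (S = 65): continuation = 1/1.03·[0.6600·0.0000 + 0.3400·5.3311] = 1.7598; exercise value = 0.0000 ≤ continuation, so V_0 = 1.7598

$1.76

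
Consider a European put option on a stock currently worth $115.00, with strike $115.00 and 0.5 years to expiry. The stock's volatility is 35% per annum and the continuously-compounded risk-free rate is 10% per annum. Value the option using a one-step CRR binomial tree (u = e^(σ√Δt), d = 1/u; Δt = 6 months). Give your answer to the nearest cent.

CRR parameters: u = e^(σ√Δt) = e^(0.35·√0.5) = 1.2808, d = 1/u = 0.7808
Per-period rate: rΔt = 0.1·0.5 = 0.05, so R = e^0.05 = 1.0513
Risk-neutral probability p = (e^0.05 − 0.7808)/(1.2808 − 0.7808) = 0.2705/0.5000 = 0.5410
Terminal stock prices: S_u = 147.3, S_d = 89.79
Terminal payoffs (K − S): max(-32.29, 0) = 0, max(25.21, 0) = 25.21
Node 0 (S = 115): V_0 = e^(−0.05)·[0.5410·0.0000 + 0.4590·25.2126] = 11.0088

$11.01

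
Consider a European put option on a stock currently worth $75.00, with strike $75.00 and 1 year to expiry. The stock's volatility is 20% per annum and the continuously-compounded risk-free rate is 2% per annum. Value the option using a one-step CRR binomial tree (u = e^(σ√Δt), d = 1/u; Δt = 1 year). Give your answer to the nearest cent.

CRR parameters: u = e^(σ√Δt) = e^(0.2·√1) = 1.2214, d = 1/u = 0.8187
Per-period rate: rΔt = 0.02·1 = 0.02, so R = e^0.02 = 1.0202
Risk-neutral probability p = (e^0.02 − 0.8187)/(1.2214 − 0.8187) = 0.2015/0.4027 = 0.5003
Terminal stock prices: S_u = 91.61, S_d = 61.4
Terminal payoffs (K − S): max(-16.61, 0) = 0, max(13.6, 0) = 13.6
Node 0 (S = 75): V_0 = e^(−0.02)·[0.5003·0.0000 + 0.4997·13.5952] = 6.6585

$6.66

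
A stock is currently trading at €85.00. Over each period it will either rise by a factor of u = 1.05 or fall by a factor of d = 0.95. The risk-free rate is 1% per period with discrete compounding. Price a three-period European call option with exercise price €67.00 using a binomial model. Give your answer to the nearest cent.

Risk-neutral probability p = (1 + 0.01 − 0.95)/(1.05 − 0.95) = 0.0600/0.1000 = 0.6000
Terminal stock prices: S_uuu = 98.4, S_uud = 89.03, S_udd = 80.55, S_ddd = 72.88
Terminal payoffs (S − K): max(31.4, 0) = 31.4, max(22.03, 0) = 22.03, max(13.55, 0) = 13.55, max(5.877, 0) = 5.877
Node uu (S = 93.71): V_uu = 1/1.01·[0.6000·31.3981 + 0.4000·22.0269] = 27.3759
Node ud (S = 84.79): V_ud = 1/1.01·[0.6000·22.0269 + 0.4000·13.5481] = 18.4509
Node dd (S = 76.71): V_dd = 1/1.01·[0.6000·13.5481 + 0.4000·5.8769] = 10.3759
Node u (S = 89.25): V_u = 1/1.01·[0.6000·27.3759 + 0.4000·18.4509] = 23.5702
Node d (S = 80.75): V_d = 1/1.01·[0.6000·18.4509 + 0.4000·10.3759] = 15.0702
Node 0 (S = 85): V_0 = 1/1.01·[0.6000·23.5702 + 0.4000·15.0702] = 19.9705

€19.97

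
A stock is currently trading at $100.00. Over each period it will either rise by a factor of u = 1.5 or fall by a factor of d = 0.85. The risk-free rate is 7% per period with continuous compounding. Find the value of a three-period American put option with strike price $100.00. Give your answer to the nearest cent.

$10.43

Risk-neutral probability p = (e^0.07 − 0.85)/(1.5 − 0.85) = 0.2225/0.6500 = 0.3423
Terminal stock prices: S_uuu = 337.5, S_uud = 191.2, S_udd = 108.4, S_ddd = 61.41
Terminal payoffs (K − S): max(-237.5, 0) = 0, max(-91.25, 0) = 0, max(-8.375, 0) = 0, max(38.59, 0) = 38.59
Node uu (S = 225): continuation = e^(−0.07)·[0.3423·0.0000 + 0.6577·0.0000] = 0.0000; exercise value = 0.0000 ≤ continuation, so V_uu = 0.0000
Node ud (S = 127.5): continuation = e^(−0.07)·[0.3423·0.0000 + 0.6577·0.0000] = 0.0000; exercise value = 0.0000 ≤ continuation, so V_ud = 0.0000
Node dd (S = 72.25): continuation = e^(−0.07)·[0.3423·0.0000 + 0.6577·38.5875] = 23.6625; exercise value = 27.7500 > continuation, so V_dd = 27.7500 (exercise)
Node u (S = 150): continuation = e^(−0.07)·[0.3423·0.0000 + 0.6577·0.0000] = 0.0000; exercise value = 0.0000 ≤ continuation, so V_u = 0.0000
Node d (S = 85): continuation = e^(−0.07)·[0.3423·0.0000 + 0.6577·27.7500] = 17.0168; exercise value = 15.0000 ≤ continuation, so V_d = 17.0168
Node 0 (S = 100): continuation = e^(−0.07)·[0.3423·0.0000 + 0.6577·17.0168] = 10.4350; exercise value = 0.0000 ≤ continuation, so V_0 = 10.4350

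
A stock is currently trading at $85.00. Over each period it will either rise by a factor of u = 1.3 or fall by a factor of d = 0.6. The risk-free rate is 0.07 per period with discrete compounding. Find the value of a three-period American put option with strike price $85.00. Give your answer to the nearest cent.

Risk-neutral probability p = (1 + 0.07 − 0.6)/(1.3 − 0.6) = 0.4700/0.7000 = 0.6714
Terminal stock prices: S_uuu = 186.7, S_uud = 86.19, S_udd = 39.78, S_ddd = 18.36
Terminal payoffs (K − S): max(-101.7, 0) = 0, max(-1.19, 0) = 0, max(45.22, 0) = 45.22, max(66.64, 0) = 66.64
Node uu (S = 143.7): continuation = 1/1.07·[0.6714·0.0000 + 0.3286·0.0000] = 0.0000; exercise value = 0.0000 ≤ continuation, so V_uu = 0.0000
Node ud (S = 66.3): continuation = 1/1.07·[0.6714·0.0000 + 0.3286·45.2200] = 13.8860; exercise value = 18.7000 > continuation, so V_ud = 18.7000 (exercise)
Node dd (S = 30.6): continuation = 1/1.07·[0.6714·45.2200 + 0.3286·66.6400] = 48.8393; exercise value = 54.4000 > continuation, so V_dd = 54.4000 (exercise)
Node u (S = 110.5): continuation = 1/1.07·[0.6714·0.0000 + 0.3286·18.7000] = 5.7423; exercise value = 0.0000 ≤ continuation, so V_u = 5.7423
Node d (S = 51): continuation = 1/1.07·[0.6714·18.7000 + 0.3286·54.4000] = 28.4393; exercise value = 34.0000 > continuation, so V_d = 34.0000 (exercise)
Node 0 (S = 85): continuation = 1/1.07·[0.6714·5.7423 + 0.3286·34.0000] = 14.0439; exercise value = 0.0000 ≤ continuation, so V_0 = 14.0439

$14.04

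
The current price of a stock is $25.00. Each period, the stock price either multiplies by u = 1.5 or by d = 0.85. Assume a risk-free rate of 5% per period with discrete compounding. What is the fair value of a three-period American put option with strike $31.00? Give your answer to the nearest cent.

Risk-neutral probability p = (1 + 0.05 − 0.85)/(1.5 − 0.85) = 0.2000/0.6500 = 0.3077
Terminal stock prices: S_uuu = 84.38, S_uud = 47.81, S_udd = 27.09, S_ddd = 15.35
Terminal payoffs (K − S): max(-53.38, 0) = 0, max(-16.81, 0) = 0, max(3.906, 0) = 3.906, max(15.65, 0) = 15.65
Node uu (S = 56.25): continuation = 1/1.05·[0.3077·0.0000 + 0.6923·0.0000] = 0.0000; exercise value = 0.0000 ≤ continuation, so V_uu = 0.0000
Node ud (S = 31.88): continuation = 1/1.05·[0.3077·0.0000 + 0.6923·3.9063] = 2.5755; exercise value = 0.0000 ≤ continuation, so V_ud = 2.5755
Node dd (S = 18.06): continuation = 1/1.05·[0.3077·3.9063 + 0.6923·15.6469] = 11.4613; exercise value = 12.9375 > continuation, so V_dd = 12.9375 (exercise)
Node u (S = 37.5): continuation = 1/1.05·[0.3077·0.0000 + 0.6923·2.5755] = 1.6982; exercise value = 0.0000 ≤ continuation, so V_u = 1.6982
Node d (S = 21.25): continuation = 1/1.05·[0.3077·2.5755 + 0.6923·12.9375] = 9.2850; exercise value = 9.7500 > continuation, so V_d = 9.7500 (exercise)
Node 0 (S = 25): continuation = 1/1.05·[0.3077·1.6982 + 0.6923·9.7500] = 6.9262; exercise value = 6.0000 ≤ continuation, so V_0 = 6.9262

$6.93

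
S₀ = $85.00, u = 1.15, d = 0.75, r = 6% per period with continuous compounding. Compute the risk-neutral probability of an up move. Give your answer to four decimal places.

p = 0.7796

Risk-neutral probability p = (e^0.06 − 0.75)/(1.15 − 0.75) = 0.3118/0.4000 = 0.7796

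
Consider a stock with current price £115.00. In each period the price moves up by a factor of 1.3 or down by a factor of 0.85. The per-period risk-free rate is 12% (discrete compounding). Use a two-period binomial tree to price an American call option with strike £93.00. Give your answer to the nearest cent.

Risk-neutral probability p = (1 + 0.12 − 0.85)/(1.3 − 0.85) = 0.2700/0.4500 = 0.6000
Terminal stock prices: S_uu = 194.4, S_ud = 127.1, S_dd = 83.09
Terminal payoffs (S − K): max(101.4, 0) = 101.4, max(34.08, 0) = 34.08, max(-9.913, 0) = 0
Node u (S = 149.5): continuation = 1/1.12·[0.6000·101.3500 + 0.4000·34.0750] = 66.4643; exercise value = 56.5000 ≤ continuation, so V_u = 66.4643
Node d (S = 97.75): continuation = 1/1.12·[0.6000·34.0750 + 0.4000·0.0000] = 18.2545; exercise value = 4.7500 ≤ continuation, so V_d = 18.2545
Node 0 (S = 115): continuation = 1/1.12·[0.6000·66.4643 + 0.4000·18.2545] = 42.1253; exercise value = 22.0000 ≤ continuation, so V_0 = 42.1253

£42.13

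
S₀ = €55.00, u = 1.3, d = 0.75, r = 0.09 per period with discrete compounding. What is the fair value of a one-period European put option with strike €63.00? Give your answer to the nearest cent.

€7.62

Risk-neutral probability p = (1 + 0.09 − 0.75)/(1.3 − 0.75) = 0.3400/0.5500 = 0.6182
Terminal stock prices: S_u = 71.5, S_d = 41.25
Terminal payoffs (K − S): max(-8.5, 0) = 0, max(21.75, 0) = 21.75
Node 0 (S = 55): V_0 = 1/1.09·[0.6182·0.0000 + 0.3818·21.7500] = 7.6188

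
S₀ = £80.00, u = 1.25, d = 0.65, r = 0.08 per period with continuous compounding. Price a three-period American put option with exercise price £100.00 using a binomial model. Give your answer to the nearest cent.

£20.43

Risk-neutral probability p = (e^0.08 − 0.65)/(1.25 − 0.65) = 0.4333/0.6000 = 0.7221
Terminal stock prices: S_uuu = 156.2, S_uud = 81.25, S_udd = 42.25, S_ddd = 21.97
Terminal payoffs (K − S): max(-56.25, 0) = 0, max(18.75, 0) = 18.75, max(57.75, 0) = 57.75, max(78.03, 0) = 78.03
Node uu (S = 125): continuation = e^(−0.08)·[0.7221·0.0000 + 0.2779·18.7500] = 4.8092; exercise value = 0.0000 ≤ continuation, so V_uu = 4.8092
Node ud (S = 65): continuation = e^(−0.08)·[0.7221·18.7500 + 0.2779·57.7500] = 27.3116; exercise value = 35.0000 > continuation, so V_ud = 35.0000 (exercise)
Node dd (S = 33.8): continuation = e^(−0.08)·[0.7221·57.7500 + 0.2779·78.0300] = 58.5116; exercise value = 66.2000 > continuation, so V_dd = 66.2000 (exercise)
Node u (S = 100): continuation = e^(−0.08)·[0.7221·4.8092 + 0.2779·35.0000] = 12.1832; exercise value = 0.0000 ≤ continuation, so V_u = 12.1832
Node d (S = 52): continuation = e^(−0.08)·[0.7221·35.0000 + 0.2779·66.2000] = 40.3116; exercise value = 48.0000 > continuation, so V_d = 48.0000 (exercise)
Node 0 (S = 80): continuation = e^(−0.08)·[0.7221·12.1832 + 0.2779·48.0000] = 20.4332; exercise value = 20.0000 ≤ continuation, so V_0 = 20.4332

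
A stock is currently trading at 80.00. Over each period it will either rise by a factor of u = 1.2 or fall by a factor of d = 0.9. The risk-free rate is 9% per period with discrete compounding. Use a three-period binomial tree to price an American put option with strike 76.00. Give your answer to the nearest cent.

Risk-neutral probability p = (1 + 0.09 − 0.9)/(1.2 − 0.9) = 0.1900/0.3000 = 0.6333
Terminal stock prices: S_uuu = 138.2, S_uud = 103.7, S_udd = 77.76, S_ddd = 58.32
Terminal payoffs (K − S): max(-62.24, 0) = 0, max(-27.68, 0) = 0, max(-1.76, 0) = 0, max(17.68, 0) = 17.68
Node uu (S = 115.2): continuation = 1/1.09·[0.6333·0.0000 + 0.3667·0.0000] = 0.0000; exercise value = 0.0000 ≤ continuation, so V_uu = 0.0000
Node ud (S = 86.4): continuation = 1/1.09·[0.6333·0.0000 + 0.3667·0.0000] = 0.0000; exercise value = 0.0000 ≤ continuation, so V_ud = 0.0000
Node dd (S = 64.8): continuation = 1/1.09·[0.6333·0.0000 + 0.3667·17.6800] = 5.9474; exercise value = 11.2000 > continuation, so V_dd = 11.2000 (exercise)
Node u (S = 96): continuation = 1/1.09·[0.6333·0.0000 + 0.3667·0.0000] = 0.0000; exercise value = 0.0000 ≤ continuation, so V_u = 0.0000
Node d (S = 72): continuation = 1/1.09·[0.6333·0.0000 + 0.3667·11.2000] = 3.7676; exercise value = 4.0000 > continuation, so V_d = 4.0000 (exercise)
Node 0 (S = 80): continuation = 1/1.09·[0.6333·0.0000 + 0.3667·4.0000] = 1.3456; exercise value = 0.0000 ≤ continuation, so V_0 = 1.3456

1.35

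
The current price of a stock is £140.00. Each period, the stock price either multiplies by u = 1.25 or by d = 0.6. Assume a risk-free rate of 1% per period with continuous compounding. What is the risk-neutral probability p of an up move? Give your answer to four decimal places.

p = 0.6308

Risk-neutral probability p = (e^0.01 − 0.6)/(1.25 − 0.6) = 0.4101/0.6500 = 0.6308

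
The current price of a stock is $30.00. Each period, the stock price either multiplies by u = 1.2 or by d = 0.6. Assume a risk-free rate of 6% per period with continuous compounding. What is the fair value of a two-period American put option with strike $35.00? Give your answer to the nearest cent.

$5.79

Risk-neutral probability p = (e^0.06 − 0.6)/(1.2 − 0.6) = 0.4618/0.6000 = 0.7697
Terminal stock prices: S_uu = 43.2, S_ud = 21.6, S_dd = 10.8
Terminal payoffs (K − S): max(-8.2, 0) = 0, max(13.4, 0) = 13.4, max(24.2, 0) = 24.2
Node u (S = 36): continuation = e^(−0.06)·[0.7697·0.0000 + 0.2303·13.4000] = 2.9060; exercise value = 0.0000 ≤ continuation, so V_u = 2.9060
Node d (S = 18): continuation = e^(−0.06)·[0.7697·13.4000 + 0.2303·24.2000] = 14.9618; exercise value = 17.0000 > continuation, so V_d = 17.0000 (exercise)
Node 0 (S = 30): continuation = e^(−0.06)·[0.7697·2.9060 + 0.2303·17.0000] = 5.7932; exercise value = 5.0000 ≤ continuation, so V_0 = 5.7932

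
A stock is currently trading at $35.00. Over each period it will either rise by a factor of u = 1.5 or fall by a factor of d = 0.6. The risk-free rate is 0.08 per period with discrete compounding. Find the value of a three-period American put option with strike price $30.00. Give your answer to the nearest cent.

$5.30

Risk-neutral probability p = (1 + 0.08 − 0.6)/(1.5 − 0.6) = 0.4800/0.9000 = 0.5333
Terminal stock prices: S_uuu = 118.1, S_uud = 47.25, S_udd = 18.9, S_ddd = 7.56
Terminal payoffs (K − S): max(-88.12, 0) = 0, max(-17.25, 0) = 0, max(11.1, 0) = 11.1, max(22.44, 0) = 22.44
Node uu (S = 78.75): continuation = 1/1.08·[0.5333·0.0000 + 0.4667·0.0000] = 0.0000; exercise value = 0.0000 ≤ continuation, so V_uu = 0.0000
Node ud (S = 31.5): continuation = 1/1.08·[0.5333·0.0000 + 0.4667·11.1000] = 4.7963; exercise value = 0.0000 ≤ continuation, so V_ud = 4.7963
Node dd (S = 12.6): continuation = 1/1.08·[0.5333·11.1000 + 0.4667·22.4400] = 15.1778; exercise value = 17.4000 > continuation, so V_dd = 17.4000 (exercise)
Node u (S = 52.5): continuation = 1/1.08·[0.5333·0.0000 + 0.4667·4.7963] = 2.0725; exercise value = 0.0000 ≤ continuation, so V_u = 2.0725
Node d (S = 21): continuation = 1/1.08·[0.5333·4.7963 + 0.4667·17.4000] = 9.8871; exercise value = 9.0000 ≤ continuation, so V_d = 9.8871
Node 0 (S = 35): continuation = 1/1.08·[0.5333·2.0725 + 0.4667·9.8871] = 5.2956; exercise value = 0.0000 ≤ continuation, so V_0 = 5.2956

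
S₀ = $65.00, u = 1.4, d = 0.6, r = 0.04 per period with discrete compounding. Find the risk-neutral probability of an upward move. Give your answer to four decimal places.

p = 0.5500

Risk-neutral probability p = (1 + 0.04 − 0.6)/(1.4 − 0.6) = 0.4400/0.8000 = 0.5500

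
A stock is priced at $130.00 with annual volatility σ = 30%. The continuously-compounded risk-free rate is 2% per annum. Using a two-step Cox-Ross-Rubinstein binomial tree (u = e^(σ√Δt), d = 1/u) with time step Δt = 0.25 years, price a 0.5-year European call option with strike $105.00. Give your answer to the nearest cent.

$28.38

CRR parameters: u = e^(σ√Δt) = e^(0.3·√0.25) = 1.1618, d = 1/u = 0.8607
Per-period rate: rΔt = 0.02·0.25 = 0.005, so R = e^0.005 = 1.0050
Risk-neutral probability p = (e^0.005 − 0.8607)/(1.1618 − 0.8607) = 0.1443/0.3011 = 0.4792
Terminal stock prices: S_uu = 175.5, S_ud = 130, S_dd = 96.31
Terminal payoffs (S − K): max(70.48, 0) = 70.48, max(25, 0) = 25, max(-8.694, 0) = 0
Node u (S = 151): V_u = e^(−0.005)·[0.4792·70.4816 + 0.5208·25.0000] = 46.5621
Node d (S = 111.9): V_d = e^(−0.005)·[0.4792·25.0000 + 0.5208·0.0000] = 11.9206
Node 0 (S = 130): V_0 = e^(−0.005)·[0.4792·46.5621 + 0.5208·11.9206] = 28.3792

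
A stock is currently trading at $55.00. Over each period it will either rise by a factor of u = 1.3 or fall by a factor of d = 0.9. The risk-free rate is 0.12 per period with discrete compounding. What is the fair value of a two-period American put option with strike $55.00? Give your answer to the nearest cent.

Risk-neutral probability p = (1 + 0.12 − 0.9)/(1.3 − 0.9) = 0.2200/0.4000 = 0.5500
Terminal stock prices: S_uu = 92.95, S_ud = 64.35, S_dd = 44.55
Terminal payoffs (K − S): max(-37.95, 0) = 0, max(-9.35, 0) = 0, max(10.45, 0) = 10.45
Node u (S = 71.5): continuation = 1/1.12·[0.5500·0.0000 + 0.4500·0.0000] = 0.0000; exercise value = 0.0000 ≤ continuation, so V_u = 0.0000
Node d (S = 49.5): continuation = 1/1.12·[0.5500·0.0000 + 0.4500·10.4500] = 4.1987; exercise value = 5.5000 > continuation, so V_d = 5.5000 (exercise)
Node 0 (S = 55): continuation = 1/1.12·[0.5500·0.0000 + 0.4500·5.5000] = 2.2098; exercise value = 0.0000 ≤ continuation, so V_0 = 2.2098

$2.21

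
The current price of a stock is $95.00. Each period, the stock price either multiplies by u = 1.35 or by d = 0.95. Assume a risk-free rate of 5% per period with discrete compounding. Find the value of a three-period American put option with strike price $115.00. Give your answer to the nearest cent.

Risk-neutral probability p = (1 + 0.05 − 0.95)/(1.35 − 0.95) = 0.1000/0.4000 = 0.2500
Terminal stock prices: S_uuu = 233.7, S_uud = 164.5, S_udd = 115.7, S_ddd = 81.45
Terminal payoffs (K − S): max(-118.7, 0) = 0, max(-49.48, 0) = 0, max(-0.7456, 0) = 0, max(33.55, 0) = 33.55
Node uu (S = 173.1): continuation = 1/1.05·[0.2500·0.0000 + 0.7500·0.0000] = 0.0000; exercise value = 0.0000 ≤ continuation, so V_uu = 0.0000
Node ud (S = 121.8): continuation = 1/1.05·[0.2500·0.0000 + 0.7500·0.0000] = 0.0000; exercise value = 0.0000 ≤ continuation, so V_ud = 0.0000
Node dd (S = 85.74): continuation = 1/1.05·[0.2500·0.0000 + 0.7500·33.5494] = 23.9638; exercise value = 29.2625 > continuation, so V_dd = 29.2625 (exercise)
Node u (S = 128.2): continuation = 1/1.05·[0.2500·0.0000 + 0.7500·0.0000] = 0.0000; exercise value = 0.0000 ≤ continuation, so V_u = 0.0000
Node d (S = 90.25): continuation = 1/1.05·[0.2500·0.0000 + 0.7500·29.2625] = 20.9018; exercise value = 24.7500 > continuation, so V_d = 24.7500 (exercise)
Node 0 (S = 95): continuation = 1/1.05·[0.2500·0.0000 + 0.7500·24.7500] = 17.6786; exercise value = 20.0000 > continuation, so V_0 = 20.0000 (exercise)

$20.00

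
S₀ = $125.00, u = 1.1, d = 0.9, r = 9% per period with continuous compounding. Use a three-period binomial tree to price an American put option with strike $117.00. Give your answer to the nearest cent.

Risk-neutral probability p = (e^0.09 − 0.9)/(1.1 − 0.9) = 0.1942/0.2000 = 0.9709
Terminal stock prices: S_uuu = 166.4, S_uud = 136.1, S_udd = 111.4, S_ddd = 91.13
Terminal payoffs (K − S): max(-49.38, 0) = 0, max(-19.13, 0) = 0, max(5.625, 0) = 5.625, max(25.87, 0) = 25.87
Node uu (S = 151.3): continuation = e^(−0.09)·[0.9709·0.0000 + 0.0291·0.0000] = 0.0000; exercise value = 0.0000 ≤ continuation, so V_uu = 0.0000
Node ud (S = 123.8): continuation = e^(−0.09)·[0.9709·0.0000 + 0.0291·5.6250] = 0.1497; exercise value = 0.0000 ≤ continuation, so V_ud = 0.1497
Node dd (S = 101.2): continuation = e^(−0.09)·[0.9709·5.6250 + 0.0291·25.8750] = 5.6799; exercise value = 15.7500 > continuation, so V_dd = 15.7500 (exercise)
Node u (S = 137.5): continuation = e^(−0.09)·[0.9709·0.0000 + 0.0291·0.1497] = 0.0040; exercise value = 0.0000 ≤ continuation, so V_u = 0.0040
Node d (S = 112.5): continuation = e^(−0.09)·[0.9709·0.1497 + 0.0291·15.7500] = 0.5522; exercise value = 4.5000 > continuation, so V_d = 4.5000 (exercise)
Node 0 (S = 125): continuation = e^(−0.09)·[0.9709·0.0040 + 0.0291·4.5000] = 0.1233; exercise value = 0.0000 ≤ continuation, so V_0 = 0.1233

$0.12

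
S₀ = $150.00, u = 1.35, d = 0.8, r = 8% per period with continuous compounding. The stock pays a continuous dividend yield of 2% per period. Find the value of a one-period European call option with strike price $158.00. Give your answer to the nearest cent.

$19.56

Per-period risk-free factor R = e^0.08 = 1.0833; dividend-adjusted growth = e^(0.08−0.02) = 1.0618.
Risk-neutral probability p = (1.0618 − 0.8)/(1.35 − 0.8) = 0.2618/0.5500 = 0.4761
Terminal stock prices: S_u = 202.5, S_d = 120
Terminal payoffs (S − K): max(44.5, 0) = 44.5, max(-38, 0) = 0
Node 0 (S = 150): V_0 = e^(−0.08)·[0.4761·44.5000 + 0.5239·0.0000] = 19.5562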